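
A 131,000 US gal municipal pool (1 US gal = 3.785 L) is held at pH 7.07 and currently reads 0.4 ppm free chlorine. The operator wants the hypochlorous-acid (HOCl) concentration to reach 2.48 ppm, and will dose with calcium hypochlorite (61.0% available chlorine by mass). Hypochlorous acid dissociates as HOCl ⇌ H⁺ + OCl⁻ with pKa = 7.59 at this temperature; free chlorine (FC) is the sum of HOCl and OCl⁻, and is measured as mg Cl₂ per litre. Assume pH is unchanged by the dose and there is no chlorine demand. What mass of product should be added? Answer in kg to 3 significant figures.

2.30 kg

Volume: 131,000 US gal × 3.785 L/gal = 495,835 L.
[OCl⁻]/[HOCl] = 10^(pH − pKa) = 10^(7.07 − 7.59) = 0.302; fraction as HOCl = 1/(1 + 0.302) = 0.7681.
Free chlorine required for 2.48 ppm HOCl: 2.48 / 0.7681 = 3.229 ppm.
FC to add: 3.229 − 0.4 = 2.829 mg/L as Cl₂.
Cl₂ equivalent: 2.829 mg/L × 495,835 L = 1403 g.
Product at 61.0% available Cl: 1403 / 0.61 = 2299 g.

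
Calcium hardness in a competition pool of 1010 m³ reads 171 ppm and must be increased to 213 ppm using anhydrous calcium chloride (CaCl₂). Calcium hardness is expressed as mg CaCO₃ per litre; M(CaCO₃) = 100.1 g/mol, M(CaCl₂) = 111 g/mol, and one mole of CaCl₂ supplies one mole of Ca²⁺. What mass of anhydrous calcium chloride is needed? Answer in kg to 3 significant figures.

47.0 kg

Volume: 1010 m³ = 1,010,000 L.
Hardness to add: (213 − 171) = 42 mg/L as CaCO₃ × 1,010,000 L = 42,420 g as CaCO₃.
Moles of Ca²⁺ (1 mol Ca²⁺ ≡ 1 mol CaCO₃): 42,420 / 100.1 g/mol = 423.8 mol.
Mass of CaCl₂: 423.8 × 111 = 47,040 g.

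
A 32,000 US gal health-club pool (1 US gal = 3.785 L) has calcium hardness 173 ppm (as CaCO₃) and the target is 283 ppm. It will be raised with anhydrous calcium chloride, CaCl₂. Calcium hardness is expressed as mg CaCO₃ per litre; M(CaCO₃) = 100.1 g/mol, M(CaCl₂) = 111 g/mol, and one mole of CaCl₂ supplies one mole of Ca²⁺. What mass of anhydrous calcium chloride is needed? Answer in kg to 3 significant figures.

Volume: 32,000 US gal × 3.785 L/gal = 121,120 L.
Hardness to add: (283 − 173) = 110 mg/L as CaCO₃ × 121,120 L = 13,320 g as CaCO₃.
Moles of Ca²⁺ (1 mol Ca²⁺ ≡ 1 mol CaCO₃): 13,320 / 100.1 g/mol = 133.1 mol.
Mass of CaCl₂: 133.1 × 111 = 14,770 g.

14.8 kg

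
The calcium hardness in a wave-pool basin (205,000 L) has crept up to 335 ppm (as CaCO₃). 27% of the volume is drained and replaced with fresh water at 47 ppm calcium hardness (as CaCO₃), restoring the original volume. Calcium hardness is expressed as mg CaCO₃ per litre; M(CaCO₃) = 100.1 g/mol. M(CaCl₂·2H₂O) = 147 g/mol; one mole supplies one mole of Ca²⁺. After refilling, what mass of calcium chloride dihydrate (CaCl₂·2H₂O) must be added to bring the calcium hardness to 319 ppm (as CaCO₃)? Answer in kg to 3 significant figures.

18.6 kg

After draining 27% and refilling: 335 × 0.73 + 47 × 0.27 = 257.24 ppm.
Deficit to target: 319 − 257.24 = 61.76 mg/L.
As CaCO₃: 61.76 mg/L × 205,000 L = 12,660 g; ÷ 100.1 = 126.5 mol Ca²⁺.
Mass: 126.5 × 147 = 18,590 g.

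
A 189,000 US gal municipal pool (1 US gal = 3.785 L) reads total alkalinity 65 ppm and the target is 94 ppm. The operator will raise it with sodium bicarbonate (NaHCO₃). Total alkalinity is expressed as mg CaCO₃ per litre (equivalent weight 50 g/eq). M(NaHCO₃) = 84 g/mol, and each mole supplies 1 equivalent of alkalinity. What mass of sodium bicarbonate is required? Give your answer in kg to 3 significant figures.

Volume: 189,000 US gal × 3.785 L/gal = 715,365 L.
Alkalinity to add: (94 − 65) = 29 mg/L as CaCO₃ × 715,365 L = 20,750 g as CaCO₃.
Equivalents: 20,750 g ÷ 50 g/eq = 414.9 eq.
NaHCO₃ supplies 1 eq per mole → 414.9 mol.
Mass: 414.9 mol × 84 g/mol = 34,850 g.

34.9 kg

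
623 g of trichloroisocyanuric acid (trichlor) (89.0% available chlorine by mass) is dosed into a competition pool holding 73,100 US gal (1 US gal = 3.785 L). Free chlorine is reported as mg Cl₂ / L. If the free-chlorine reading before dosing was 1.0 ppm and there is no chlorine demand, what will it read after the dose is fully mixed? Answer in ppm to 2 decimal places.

3.00 ppm

Volume: 73,100 US gal × 3.785 L/gal = 276,684 L.
Available chlorine delivered: 623 g × 0.89 = 554.5 g as Cl₂.
Concentration rise: 554.5 g / 276,684 L = 2.004 mg/L = 2.00 ppm.
Final FC: 1.0 + 2.00 = 3.00 ppm.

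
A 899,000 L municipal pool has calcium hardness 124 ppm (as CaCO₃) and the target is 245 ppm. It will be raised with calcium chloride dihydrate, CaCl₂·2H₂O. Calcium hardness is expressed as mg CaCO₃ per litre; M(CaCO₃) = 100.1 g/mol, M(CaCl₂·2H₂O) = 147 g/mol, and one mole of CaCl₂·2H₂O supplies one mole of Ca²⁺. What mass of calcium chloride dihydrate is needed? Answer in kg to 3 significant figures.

Hardness to add: (245 − 124) = 121 mg/L as CaCO₃ × 899,000 L = 108,800 g as CaCO₃.
Moles of Ca²⁺ (1 mol Ca²⁺ ≡ 1 mol CaCO₃): 108,800 / 100.1 g/mol = 1087 mol.
Mass of CaCl₂·2H₂O: 1087 × 147 = 159,700 g.

160 kg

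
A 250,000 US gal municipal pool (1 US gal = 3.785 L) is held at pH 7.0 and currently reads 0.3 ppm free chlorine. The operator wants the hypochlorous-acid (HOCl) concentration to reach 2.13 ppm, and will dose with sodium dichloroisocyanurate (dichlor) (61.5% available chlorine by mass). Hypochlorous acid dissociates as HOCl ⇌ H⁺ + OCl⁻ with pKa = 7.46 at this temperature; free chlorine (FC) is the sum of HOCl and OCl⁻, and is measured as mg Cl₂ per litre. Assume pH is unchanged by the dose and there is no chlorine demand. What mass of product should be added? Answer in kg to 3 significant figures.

Volume: 250,000 US gal × 3.785 L/gal = 946,250 L.
[OCl⁻]/[HOCl] = 10^(pH − pKa) = 10^(7.0 − 7.46) = 0.3467; fraction as HOCl = 1/(1 + 0.3467) = 0.7425.
Free chlorine required for 2.13 ppm HOCl: 2.13 / 0.7425 = 2.869 ppm.
FC to add: 2.869 − 0.3 = 2.569 mg/L as Cl₂.
Cl₂ equivalent: 2.569 mg/L × 946,250 L = 2430 g.
Product at 61.5% available Cl: 2430 / 0.615 = 3952 g.

3.95 kg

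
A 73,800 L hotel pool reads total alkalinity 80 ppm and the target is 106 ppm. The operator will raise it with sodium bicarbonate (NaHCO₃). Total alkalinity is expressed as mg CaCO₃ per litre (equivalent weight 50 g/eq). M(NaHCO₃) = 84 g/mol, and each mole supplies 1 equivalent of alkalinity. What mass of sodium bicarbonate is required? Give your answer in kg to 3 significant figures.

Alkalinity to add: (106 − 80) = 26 mg/L as CaCO₃ × 73,800 L = 1919 g as CaCO₃.
Equivalents: 1919 g ÷ 50 g/eq = 38.38 eq.
NaHCO₃ supplies 1 eq per mole → 38.38 mol.
Mass: 38.38 mol × 84 g/mol = 3224 g.

3.22 kg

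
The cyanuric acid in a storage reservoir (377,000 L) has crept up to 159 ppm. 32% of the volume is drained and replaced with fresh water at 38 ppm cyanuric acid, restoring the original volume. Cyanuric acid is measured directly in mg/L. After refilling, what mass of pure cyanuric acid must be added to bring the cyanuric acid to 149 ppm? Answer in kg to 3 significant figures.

After draining 32% and refilling: 159 × 0.68 + 38 × 0.32 = 120.28 ppm.
Deficit to target: 149 − 120.28 = 28.72 mg/L.
Mass: 28.72 mg/L × 377,000 L = 10,830 g cyanuric acid.

10.8 kg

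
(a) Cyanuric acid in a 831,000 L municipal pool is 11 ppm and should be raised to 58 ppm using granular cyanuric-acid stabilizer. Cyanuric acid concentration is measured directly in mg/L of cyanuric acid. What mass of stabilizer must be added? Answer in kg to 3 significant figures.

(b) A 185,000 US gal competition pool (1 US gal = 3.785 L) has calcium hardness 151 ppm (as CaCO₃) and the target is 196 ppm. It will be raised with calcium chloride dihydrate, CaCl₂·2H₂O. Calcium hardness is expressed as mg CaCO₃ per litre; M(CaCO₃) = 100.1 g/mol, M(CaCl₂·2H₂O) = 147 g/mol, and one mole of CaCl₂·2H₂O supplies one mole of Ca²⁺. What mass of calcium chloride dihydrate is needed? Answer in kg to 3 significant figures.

(a) 39.1 kg; (b) 46.3 kg

(a) CYA to add: (58 − 11) = 47 mg/L × 831,000 L = 39,060 g cyanuric acid.

(b) Volume: 185,000 US gal × 3.785 L/gal = 700,225 L.
(b) Hardness to add: (196 − 151) = 45 mg/L as CaCO₃ × 700,225 L = 31,510 g as CaCO₃.
(b) Moles of Ca²⁺ (1 mol Ca²⁺ ≡ 1 mol CaCO₃): 31,510 / 100.1 g/mol = 314.8 mol.
(b) Mass of CaCl₂·2H₂O: 314.8 × 147 = 46,270 g.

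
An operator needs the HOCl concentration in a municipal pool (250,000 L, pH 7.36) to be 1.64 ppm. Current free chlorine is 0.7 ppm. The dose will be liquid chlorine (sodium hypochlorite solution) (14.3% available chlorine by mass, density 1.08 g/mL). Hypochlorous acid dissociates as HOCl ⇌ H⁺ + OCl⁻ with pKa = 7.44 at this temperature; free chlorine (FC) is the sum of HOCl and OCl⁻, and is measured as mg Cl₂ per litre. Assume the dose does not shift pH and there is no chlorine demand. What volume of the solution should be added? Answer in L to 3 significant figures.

[OCl⁻]/[HOCl] = 10^(pH − pKa) = 10^(7.36 − 7.44) = 0.8318; fraction as HOCl = 1/(1 + 0.8318) = 0.5459.
Free chlorine required for 1.64 ppm HOCl: 1.64 / 0.5459 = 3.004 ppm.
FC to add: 3.004 − 0.7 = 2.304 mg/L as Cl₂.
Cl₂ equivalent: 2.304 mg/L × 250,000 L = 576 g.
Product at 14.3% available Cl: 576 / 0.143 = 4028 g.
Volume: 4028 g ÷ 1.08 g/mL = 3730 mL.

3.73 L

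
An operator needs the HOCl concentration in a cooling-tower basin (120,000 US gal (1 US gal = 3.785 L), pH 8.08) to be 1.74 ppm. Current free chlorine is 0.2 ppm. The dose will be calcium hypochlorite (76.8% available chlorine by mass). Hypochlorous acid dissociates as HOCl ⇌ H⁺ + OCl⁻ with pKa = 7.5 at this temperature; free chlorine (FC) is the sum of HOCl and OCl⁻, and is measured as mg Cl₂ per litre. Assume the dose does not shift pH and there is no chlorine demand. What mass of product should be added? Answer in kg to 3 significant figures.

Volume: 120,000 US gal × 3.785 L/gal = 454,200 L.
[OCl⁻]/[HOCl] = 10^(pH − pKa) = 10^(8.08 − 7.5) = 3.802; fraction as HOCl = 1/(1 + 3.802) = 0.2083.
Free chlorine required for 1.74 ppm HOCl: 1.74 / 0.2083 = 8.355 ppm.
FC to add: 8.355 − 0.2 = 8.155 mg/L as Cl₂.
Cl₂ equivalent: 8.155 mg/L × 454,200 L = 3704 g.
Product at 76.8% available Cl: 3704 / 0.768 = 4823 g.

4.82 kg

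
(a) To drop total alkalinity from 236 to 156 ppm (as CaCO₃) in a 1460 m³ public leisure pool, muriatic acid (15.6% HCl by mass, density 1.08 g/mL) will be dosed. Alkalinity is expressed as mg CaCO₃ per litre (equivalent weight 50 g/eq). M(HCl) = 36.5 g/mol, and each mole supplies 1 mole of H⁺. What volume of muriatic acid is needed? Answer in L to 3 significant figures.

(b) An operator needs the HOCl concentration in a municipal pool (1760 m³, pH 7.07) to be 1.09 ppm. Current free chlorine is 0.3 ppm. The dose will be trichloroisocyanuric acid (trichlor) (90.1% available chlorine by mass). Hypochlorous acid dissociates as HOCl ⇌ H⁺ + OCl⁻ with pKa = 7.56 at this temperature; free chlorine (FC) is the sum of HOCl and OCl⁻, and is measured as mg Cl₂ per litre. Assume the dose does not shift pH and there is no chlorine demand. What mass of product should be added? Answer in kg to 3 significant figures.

(a) 506 L; (b) 2.23 kg

(a) Volume: 1460 m³ = 1,460,000 L.
(a) Alkalinity to neutralize: (236 − 156) = 80 mg/L as CaCO₃ × 1,460,000 L = 116,800 g as CaCO₃.
(a) Equivalents of H⁺ required: 116,800 ÷ 50 g/eq = 2336 eq = 2336 mol HCl.
(a) Mass of HCl: 2336 × 36.5 = 85,260 g.
(a) Mass of 15.6% solution: 85,260 / 0.156 = 546,600 g.
(a) Volume: 546,600 g ÷ 1.08 g/mL = 506,100 mL.

(b) Volume: 1760 m³ = 1,760,000 L.
(b) [OCl⁻]/[HOCl] = 10^(pH − pKa) = 10^(7.07 − 7.56) = 0.3236; fraction as HOCl = 1/(1 + 0.3236) = 0.7555.
(b) Free chlorine required for 1.09 ppm HOCl: 1.09 / 0.7555 = 1.443 ppm.
(b) FC to add: 1.443 − 0.3 = 1.143 mg/L as Cl₂.
(b) Cl₂ equivalent: 1.143 mg/L × 1,760,000 L = 2011 g.
(b) Product at 90.1% available Cl: 2011 / 0.901 = 2232 g.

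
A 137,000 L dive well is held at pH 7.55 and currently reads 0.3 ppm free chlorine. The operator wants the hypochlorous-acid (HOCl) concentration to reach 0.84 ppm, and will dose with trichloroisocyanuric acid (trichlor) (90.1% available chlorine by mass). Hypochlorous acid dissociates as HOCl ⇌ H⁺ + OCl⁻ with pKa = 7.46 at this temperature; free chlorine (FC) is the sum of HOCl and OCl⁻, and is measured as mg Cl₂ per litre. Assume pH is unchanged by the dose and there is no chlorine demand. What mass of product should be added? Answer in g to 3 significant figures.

[OCl⁻]/[HOCl] = 10^(pH − pKa) = 10^(7.55 − 7.46) = 1.23; fraction as HOCl = 1/(1 + 1.23) = 0.4484.
Free chlorine required for 0.84 ppm HOCl: 0.84 / 0.4484 = 1.873 ppm.
FC to add: 1.873 − 0.3 = 1.573 mg/L as Cl₂.
Cl₂ equivalent: 1.573 mg/L × 137,000 L = 215.6 g.
Product at 90.1% available Cl: 215.6 / 0.901 = 239.2 g.

239 g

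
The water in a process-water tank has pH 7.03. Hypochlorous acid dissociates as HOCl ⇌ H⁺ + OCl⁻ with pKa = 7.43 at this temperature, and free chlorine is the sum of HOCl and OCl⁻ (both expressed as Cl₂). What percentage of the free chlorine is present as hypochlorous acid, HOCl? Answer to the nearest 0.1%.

[OCl⁻]/[HOCl] = 10^(pH − pKa) = 10^(7.03 − 7.43) = 10^-0.40 = 0.3981.
Fraction as HOCl = 1 / (1 + 0.3981) = 0.7153.

71.5%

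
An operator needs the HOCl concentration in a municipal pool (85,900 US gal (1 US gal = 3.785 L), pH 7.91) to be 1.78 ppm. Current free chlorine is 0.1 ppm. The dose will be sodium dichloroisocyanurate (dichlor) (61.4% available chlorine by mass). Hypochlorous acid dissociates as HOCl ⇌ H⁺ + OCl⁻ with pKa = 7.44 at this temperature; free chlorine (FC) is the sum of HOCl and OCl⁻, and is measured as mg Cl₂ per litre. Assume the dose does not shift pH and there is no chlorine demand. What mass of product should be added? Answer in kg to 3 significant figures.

Volume: 85,900 US gal × 3.785 L/gal = 325,132 L.
[OCl⁻]/[HOCl] = 10^(pH − pKa) = 10^(7.91 − 7.44) = 2.951; fraction as HOCl = 1/(1 + 2.951) = 0.2531.
Free chlorine required for 1.78 ppm HOCl: 1.78 / 0.2531 = 7.033 ppm.
FC to add: 7.033 − 0.1 = 6.933 mg/L as Cl₂.
Cl₂ equivalent: 6.933 mg/L × 325,132 L = 2254 g.
Product at 61.4% available Cl: 2254 / 0.614 = 3671 g.

3.67 kg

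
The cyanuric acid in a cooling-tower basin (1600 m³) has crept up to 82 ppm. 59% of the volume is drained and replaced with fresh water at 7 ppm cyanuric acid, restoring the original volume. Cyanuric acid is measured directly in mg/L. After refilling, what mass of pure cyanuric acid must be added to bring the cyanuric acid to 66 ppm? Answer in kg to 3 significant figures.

45.2 kg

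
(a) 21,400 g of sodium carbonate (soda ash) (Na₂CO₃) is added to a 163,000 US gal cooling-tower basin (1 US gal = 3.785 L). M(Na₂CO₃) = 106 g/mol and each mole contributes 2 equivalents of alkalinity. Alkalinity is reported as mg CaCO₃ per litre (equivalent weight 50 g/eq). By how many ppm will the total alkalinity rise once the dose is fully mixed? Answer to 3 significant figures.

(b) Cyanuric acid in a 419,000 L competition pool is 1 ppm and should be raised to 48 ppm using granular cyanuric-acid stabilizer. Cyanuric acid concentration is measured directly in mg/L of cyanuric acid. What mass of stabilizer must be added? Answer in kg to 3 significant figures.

(a) 32.7 ppm; (b) 19.7 kg

(a) Volume: 163,000 US gal × 3.785 L/gal = 616,955 L.
(a) Moles of Na₂CO₃: 21,400 g ÷ 106 g/mol = 201.9 mol → 403.8 eq of alkalinity.
(a) As CaCO₃: 403.8 eq × 50 g/eq = 20,190 g.
(a) Rise: 20,190 g / 616,955 L × 1000 = 32.72 mg/L.

(b) CYA to add: (48 − 1) = 47 mg/L × 419,000 L = 19,690 g cyanuric acid.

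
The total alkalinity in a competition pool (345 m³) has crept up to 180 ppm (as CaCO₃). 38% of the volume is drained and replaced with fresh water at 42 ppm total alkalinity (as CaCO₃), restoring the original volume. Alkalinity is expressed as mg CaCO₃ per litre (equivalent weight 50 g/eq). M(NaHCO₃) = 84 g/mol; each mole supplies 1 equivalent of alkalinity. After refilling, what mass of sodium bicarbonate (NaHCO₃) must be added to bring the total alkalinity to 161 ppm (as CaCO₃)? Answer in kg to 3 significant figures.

19.4 kg

Volume: 345 m³ = 345,000 L.
After draining 38% and refilling: 180 × 0.62 + 42 × 0.38 = 127.56 ppm.
Deficit to target: 161 − 127.56 = 33.44 mg/L.
As CaCO₃: 33.44 mg/L × 345,000 L = 11,540 g; ÷ 50 g/eq ÷ 1 = 230.7 mol NaHCO₃.
Mass: 230.7 × 84 = 19,380 g.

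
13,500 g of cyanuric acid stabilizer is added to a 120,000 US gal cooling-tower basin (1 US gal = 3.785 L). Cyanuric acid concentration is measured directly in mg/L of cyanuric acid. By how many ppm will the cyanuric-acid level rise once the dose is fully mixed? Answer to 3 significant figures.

29.7 ppm

Volume: 120,000 US gal × 3.785 L/gal = 454,200 L.
Rise: 13,500 g / 454,200 L × 1000 = 29.72 mg/L.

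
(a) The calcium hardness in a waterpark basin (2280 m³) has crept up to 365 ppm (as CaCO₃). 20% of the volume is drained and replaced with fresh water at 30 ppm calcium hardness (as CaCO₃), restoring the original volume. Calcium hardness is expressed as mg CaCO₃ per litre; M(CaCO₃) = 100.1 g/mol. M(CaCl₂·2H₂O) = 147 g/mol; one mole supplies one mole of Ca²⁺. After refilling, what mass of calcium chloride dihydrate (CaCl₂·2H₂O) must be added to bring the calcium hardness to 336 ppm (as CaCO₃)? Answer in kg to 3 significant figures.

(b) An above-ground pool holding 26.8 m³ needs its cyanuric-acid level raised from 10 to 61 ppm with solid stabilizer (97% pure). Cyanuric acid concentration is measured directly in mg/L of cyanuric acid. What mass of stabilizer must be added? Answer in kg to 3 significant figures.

(a) 127 kg; (b) 1.41 kg

(a) Volume: 2280 m³ = 2,280,000 L.
(a) After draining 20% and refilling: 365 × 0.80 + 30 × 0.20 = 298 ppm.
(a) Deficit to target: 336 − 298 = 38 mg/L.
(a) As CaCO₃: 38 mg/L × 2,280,000 L = 86,640 g; ÷ 100.1 = 865.5 mol Ca²⁺.
(a) Mass: 865.5 × 147 = 127,200 g.

(b) Volume: 26.8 m³ = 26,800 L.
(b) CYA to add: (61 − 10) = 51 mg/L × 26,800 L = 1367 g cyanuric acid.
(b) At 97% purity: 1367 / 0.97 = 1409 g product.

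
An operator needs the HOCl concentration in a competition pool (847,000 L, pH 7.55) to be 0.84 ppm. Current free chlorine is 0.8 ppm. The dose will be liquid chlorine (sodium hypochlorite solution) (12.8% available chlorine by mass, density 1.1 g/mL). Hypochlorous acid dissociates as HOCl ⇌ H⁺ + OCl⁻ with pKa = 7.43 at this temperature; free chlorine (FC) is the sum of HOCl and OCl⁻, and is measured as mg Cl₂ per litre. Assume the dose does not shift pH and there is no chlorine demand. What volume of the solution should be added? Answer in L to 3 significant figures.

6.90 L

[OCl⁻]/[HOCl] = 10^(pH − pKa) = 10^(7.55 − 7.43) = 1.318; fraction as HOCl = 1/(1 + 1.318) = 0.4314.
Free chlorine required for 0.84 ppm HOCl: 0.84 / 0.4314 = 1.947 ppm.
FC to add: 1.947 − 0.8 = 1.147 mg/L as Cl₂.
Cl₂ equivalent: 1.147 mg/L × 847,000 L = 971.8 g.
Product at 12.8% available Cl: 971.8 / 0.128 = 7592 g.
Volume: 7592 g ÷ 1.1 g/mL = 6902 mL.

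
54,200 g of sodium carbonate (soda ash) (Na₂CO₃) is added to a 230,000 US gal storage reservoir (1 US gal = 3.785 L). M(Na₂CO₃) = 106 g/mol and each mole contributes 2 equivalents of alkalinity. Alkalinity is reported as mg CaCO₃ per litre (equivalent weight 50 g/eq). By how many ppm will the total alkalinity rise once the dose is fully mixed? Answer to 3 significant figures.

58.7 ppm

Volume: 230,000 US gal × 3.785 L/gal = 870,550 L.
Moles of Na₂CO₃: 54,200 g ÷ 106 g/mol = 511.3 mol → 1023 eq of alkalinity.
As CaCO₃: 1023 eq × 50 g/eq = 51,130 g.
Rise: 51,130 g / 870,550 L × 1000 = 58.74 mg/L.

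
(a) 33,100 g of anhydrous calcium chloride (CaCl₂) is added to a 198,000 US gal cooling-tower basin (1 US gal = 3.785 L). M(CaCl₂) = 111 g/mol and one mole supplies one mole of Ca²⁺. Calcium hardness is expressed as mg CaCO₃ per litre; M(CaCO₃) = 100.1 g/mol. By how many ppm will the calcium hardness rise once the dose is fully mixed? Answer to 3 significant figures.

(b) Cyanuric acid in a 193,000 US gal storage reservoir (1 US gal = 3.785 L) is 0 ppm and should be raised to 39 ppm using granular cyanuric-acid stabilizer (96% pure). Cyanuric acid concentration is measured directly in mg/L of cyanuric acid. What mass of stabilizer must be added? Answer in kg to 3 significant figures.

(a) Volume: 198,000 US gal × 3.785 L/gal = 749,430 L.
(a) Moles of Ca²⁺: 33,100 g ÷ 111 g/mol = 298.2 mol.
(a) As CaCO₃: 298.2 mol × 100.1 g/mol = 29,850 g.
(a) Rise: 29,850 g / 749,430 L × 1000 = 39.83 mg/L.

(b) Volume: 193,000 US gal × 3.785 L/gal = 730,505 L.
(b) CYA to add: (39 − 0) = 39 mg/L × 730,505 L = 28,490 g cyanuric acid.
(b) At 96% purity: 28,490 / 0.96 = 29,680 g product.

(a) 39.8 ppm; (b) 29.7 kg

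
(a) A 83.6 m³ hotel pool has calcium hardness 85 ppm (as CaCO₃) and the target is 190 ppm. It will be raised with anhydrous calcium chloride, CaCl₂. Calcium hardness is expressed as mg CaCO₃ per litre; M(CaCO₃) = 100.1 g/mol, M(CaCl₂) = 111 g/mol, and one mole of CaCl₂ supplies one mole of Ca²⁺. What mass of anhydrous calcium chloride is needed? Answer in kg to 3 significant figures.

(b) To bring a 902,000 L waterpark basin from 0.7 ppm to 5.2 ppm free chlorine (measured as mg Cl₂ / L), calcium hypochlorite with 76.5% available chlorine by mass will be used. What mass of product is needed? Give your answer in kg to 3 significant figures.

(a) 9.73 kg; (b) 5.31 kg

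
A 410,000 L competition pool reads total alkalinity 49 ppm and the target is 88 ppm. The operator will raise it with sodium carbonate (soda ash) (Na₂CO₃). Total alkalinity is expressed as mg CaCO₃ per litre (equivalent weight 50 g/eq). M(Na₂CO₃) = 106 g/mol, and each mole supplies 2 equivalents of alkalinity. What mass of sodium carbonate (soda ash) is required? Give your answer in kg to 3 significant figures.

16.9 kg

Alkalinity to add: (88 − 49) = 39 mg/L as CaCO₃ × 410,000 L = 15,990 g as CaCO₃.
Equivalents: 15,990 g ÷ 50 g/eq = 319.8 eq.
Each mole of Na₂CO₃ supplies 2 eq, so 319.8 / 2 = 159.9 mol.
Mass: 159.9 mol × 106 g/mol = 16,950 g.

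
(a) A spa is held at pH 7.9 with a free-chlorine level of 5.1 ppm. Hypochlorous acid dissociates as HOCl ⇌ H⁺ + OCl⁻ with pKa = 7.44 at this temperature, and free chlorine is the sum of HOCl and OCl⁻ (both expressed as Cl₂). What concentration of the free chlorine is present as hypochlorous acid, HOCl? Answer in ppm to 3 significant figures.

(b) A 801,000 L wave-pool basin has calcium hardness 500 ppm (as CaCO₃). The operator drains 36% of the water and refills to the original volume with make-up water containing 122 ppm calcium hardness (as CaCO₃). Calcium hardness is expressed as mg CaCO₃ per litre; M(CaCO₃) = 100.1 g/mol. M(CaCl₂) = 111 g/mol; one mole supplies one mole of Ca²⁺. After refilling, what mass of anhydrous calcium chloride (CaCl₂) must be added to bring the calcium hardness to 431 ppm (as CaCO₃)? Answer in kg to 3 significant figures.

(a) 1.31 ppm; (b) 59.6 kg

(a) [OCl⁻]/[HOCl] = 10^(pH − pKa) = 10^(7.9 − 7.44) = 10^0.46 = 2.884.
(a) Fraction as HOCl = 1 / (1 + 2.884) = 0.2575.
(a) HOCl = 0.2575 × 5.1 ppm = 1.313 ppm.

(b) After draining 36% and refilling: 500 × 0.64 + 122 × 0.36 = 363.92 ppm.
(b) Deficit to target: 431 − 363.92 = 67.08 mg/L.
(b) As CaCO₃: 67.08 mg/L × 801,000 L = 53,730 g; ÷ 100.1 = 536.8 mol Ca²⁺.
(b) Mass: 536.8 × 111 = 59,580 g.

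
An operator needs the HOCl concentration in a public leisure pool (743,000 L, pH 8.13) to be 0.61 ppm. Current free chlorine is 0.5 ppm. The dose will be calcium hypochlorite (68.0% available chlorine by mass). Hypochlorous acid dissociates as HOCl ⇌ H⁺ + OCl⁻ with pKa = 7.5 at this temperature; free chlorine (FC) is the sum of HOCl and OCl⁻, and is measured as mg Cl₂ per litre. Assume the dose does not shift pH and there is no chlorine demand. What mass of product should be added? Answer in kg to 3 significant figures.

2.96 kg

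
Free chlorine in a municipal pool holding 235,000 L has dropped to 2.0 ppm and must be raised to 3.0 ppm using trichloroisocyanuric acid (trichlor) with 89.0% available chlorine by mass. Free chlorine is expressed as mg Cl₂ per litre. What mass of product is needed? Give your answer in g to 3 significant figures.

264 g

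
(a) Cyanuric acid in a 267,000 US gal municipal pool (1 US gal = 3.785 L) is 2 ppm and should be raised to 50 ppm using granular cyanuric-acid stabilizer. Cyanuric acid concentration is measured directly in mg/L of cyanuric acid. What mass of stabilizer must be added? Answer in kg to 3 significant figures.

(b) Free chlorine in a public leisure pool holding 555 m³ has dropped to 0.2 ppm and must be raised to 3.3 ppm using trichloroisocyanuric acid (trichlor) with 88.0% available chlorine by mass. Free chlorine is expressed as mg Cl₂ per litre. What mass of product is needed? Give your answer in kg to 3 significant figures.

(a) 48.5 kg; (b) 1.96 kg

(a) Volume: 267,000 US gal × 3.785 L/gal = 1,010,595 L.
(a) CYA to add: (50 − 2) = 48 mg/L × 1,010,595 L = 48,510 g cyanuric acid.

(b) Volume: 555 m³ = 555,000 L.
(b) Chlorine deficit: 3.3 − 0.2 = 3.1 ppm = 3.1 mg/L as Cl₂.
(b) Cl₂ equivalent needed: 3.1 mg/L × 555,000 L = 1,720,000 mg = 1720 g.
(b) Product at 88.0% available chlorine: 1720 / 0.88 = 1955 g.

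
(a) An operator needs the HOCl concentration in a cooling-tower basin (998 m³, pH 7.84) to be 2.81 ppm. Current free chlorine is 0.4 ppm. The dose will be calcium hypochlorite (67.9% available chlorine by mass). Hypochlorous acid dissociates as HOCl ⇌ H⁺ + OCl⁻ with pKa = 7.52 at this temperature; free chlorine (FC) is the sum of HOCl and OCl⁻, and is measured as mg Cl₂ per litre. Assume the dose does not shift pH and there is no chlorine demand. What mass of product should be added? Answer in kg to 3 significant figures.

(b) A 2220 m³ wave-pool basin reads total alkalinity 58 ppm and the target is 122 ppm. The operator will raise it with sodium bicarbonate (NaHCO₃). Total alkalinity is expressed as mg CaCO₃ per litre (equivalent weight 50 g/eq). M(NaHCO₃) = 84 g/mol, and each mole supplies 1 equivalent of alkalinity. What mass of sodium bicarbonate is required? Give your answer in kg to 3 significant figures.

(a) Volume: 998 m³ = 998,000 L.
(a) [OCl⁻]/[HOCl] = 10^(pH − pKa) = 10^(7.84 − 7.52) = 2.089; fraction as HOCl = 1/(1 + 2.089) = 0.3237.
(a) Free chlorine required for 2.81 ppm HOCl: 2.81 / 0.3237 = 8.681 ppm.
(a) FC to add: 8.681 − 0.4 = 8.281 mg/L as Cl₂.
(a) Cl₂ equivalent: 8.281 mg/L × 998,000 L = 8264 g.
(a) Product at 67.9% available Cl: 8264 / 0.679 = 12,170 g.

(b) Volume: 2220 m³ = 2,220,000 L.
(b) Alkalinity to add: (122 − 58) = 64 mg/L as CaCO₃ × 2,220,000 L = 142,100 g as CaCO₃.
(b) Equivalents: 142,100 g ÷ 50 g/eq = 2842 eq.
(b) NaHCO₃ supplies 1 eq per mole → 2842 mol.
(b) Mass: 2842 mol × 84 g/mol = 238,700 g.

(a) 12.2 kg; (b) 239 kg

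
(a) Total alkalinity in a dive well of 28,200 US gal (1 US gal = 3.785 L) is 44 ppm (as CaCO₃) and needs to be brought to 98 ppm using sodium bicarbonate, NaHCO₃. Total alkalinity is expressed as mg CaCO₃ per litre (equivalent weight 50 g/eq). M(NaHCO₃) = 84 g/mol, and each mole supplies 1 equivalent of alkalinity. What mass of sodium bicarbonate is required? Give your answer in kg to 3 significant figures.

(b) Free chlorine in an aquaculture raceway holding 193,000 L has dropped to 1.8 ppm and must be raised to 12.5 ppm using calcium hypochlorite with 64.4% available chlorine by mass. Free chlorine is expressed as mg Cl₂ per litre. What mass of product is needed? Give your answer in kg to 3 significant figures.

(a) 9.68 kg; (b) 3.21 kg

(a) Volume: 28,200 US gal × 3.785 L/gal = 106,737 L.
(a) Alkalinity to add: (98 − 44) = 54 mg/L as CaCO₃ × 106,737 L = 5764 g as CaCO₃.
(a) Equivalents: 5764 g ÷ 50 g/eq = 115.3 eq.
(a) NaHCO₃ supplies 1 eq per mole → 115.3 mol.
(a) Mass: 115.3 mol × 84 g/mol = 9683 g.

(b) Chlorine deficit: 12.5 − 1.8 = 10.7 ppm = 10.7 mg/L as Cl₂.
(b) Cl₂ equivalent needed: 10.7 mg/L × 193,000 L = 2,065,000 mg = 2065 g.
(b) Product at 64.4% available chlorine: 2065 / 0.644 = 3207 g.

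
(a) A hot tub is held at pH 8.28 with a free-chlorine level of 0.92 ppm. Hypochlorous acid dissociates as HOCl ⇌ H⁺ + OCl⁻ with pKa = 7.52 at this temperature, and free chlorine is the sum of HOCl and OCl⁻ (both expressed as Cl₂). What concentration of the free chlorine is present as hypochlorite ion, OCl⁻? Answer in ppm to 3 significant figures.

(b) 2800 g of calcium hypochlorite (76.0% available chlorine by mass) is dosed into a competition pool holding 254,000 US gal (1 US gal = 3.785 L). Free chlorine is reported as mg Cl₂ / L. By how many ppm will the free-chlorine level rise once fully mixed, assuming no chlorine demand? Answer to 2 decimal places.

(a) [OCl⁻]/[HOCl] = 10^(pH − pKa) = 10^(8.28 − 7.52) = 10^0.76 = 5.754.
(a) Fraction as HOCl = 1 / (1 + 5.754) = 0.1481.
(a) OCl⁻ = (1 − 0.1481) × 0.92 ppm = 0.7838 ppm.

(b) Volume: 254,000 US gal × 3.785 L/gal = 961,390 L.
(b) Available chlorine delivered: 2800 g × 0.76 = 2128 g as Cl₂.
(b) Concentration rise: 2128 g / 961,390 L = 2.213 mg/L = 2.21 ppm.

(a) 0.784 ppm; (b) 2.21 ppm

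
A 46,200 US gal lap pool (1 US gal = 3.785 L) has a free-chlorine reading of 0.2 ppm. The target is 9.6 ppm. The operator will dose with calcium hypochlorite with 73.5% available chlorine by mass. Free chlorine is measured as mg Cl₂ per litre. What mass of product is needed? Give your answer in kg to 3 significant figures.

2.24 kg

Volume: 46,200 US gal × 3.785 L/gal = 174,867 L.
Chlorine deficit: 9.6 − 0.2 = 9.4 ppm = 9.4 mg/L as Cl₂.
Cl₂ equivalent needed: 9.4 mg/L × 174,867 L = 1,644,000 mg = 1644 g.
Product at 73.5% available chlorine: 1644 / 0.735 = 2236 g.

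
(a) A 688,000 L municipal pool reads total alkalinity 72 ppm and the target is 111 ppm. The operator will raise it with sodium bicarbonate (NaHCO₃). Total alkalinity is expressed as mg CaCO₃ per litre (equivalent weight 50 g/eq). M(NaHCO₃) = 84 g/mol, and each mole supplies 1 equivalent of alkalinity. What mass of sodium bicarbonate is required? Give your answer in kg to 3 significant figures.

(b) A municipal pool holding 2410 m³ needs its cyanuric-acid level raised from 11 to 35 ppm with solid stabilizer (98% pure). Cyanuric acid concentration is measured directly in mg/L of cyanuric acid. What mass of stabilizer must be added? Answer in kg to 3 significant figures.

(a) 45.1 kg; (b) 59.0 kg

(a) Alkalinity to add: (111 − 72) = 39 mg/L as CaCO₃ × 688,000 L = 26,830 g as CaCO₃.
(a) Equivalents: 26,830 g ÷ 50 g/eq = 536.6 eq.
(a) NaHCO₃ supplies 1 eq per mole → 536.6 mol.
(a) Mass: 536.6 mol × 84 g/mol = 45,080 g.

(b) Volume: 2410 m³ = 2,410,000 L.
(b) CYA to add: (35 − 11) = 24 mg/L × 2,410,000 L = 57,840 g cyanuric acid.
(b) At 98% purity: 57,840 / 0.98 = 59,020 g product.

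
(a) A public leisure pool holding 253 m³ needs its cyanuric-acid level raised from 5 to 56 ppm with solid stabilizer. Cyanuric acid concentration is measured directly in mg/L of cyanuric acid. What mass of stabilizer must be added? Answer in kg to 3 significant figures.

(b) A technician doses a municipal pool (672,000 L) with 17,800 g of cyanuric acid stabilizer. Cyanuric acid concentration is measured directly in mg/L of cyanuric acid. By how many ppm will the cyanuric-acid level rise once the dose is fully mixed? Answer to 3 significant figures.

(a) 12.9 kg; (b) 26.5 ppm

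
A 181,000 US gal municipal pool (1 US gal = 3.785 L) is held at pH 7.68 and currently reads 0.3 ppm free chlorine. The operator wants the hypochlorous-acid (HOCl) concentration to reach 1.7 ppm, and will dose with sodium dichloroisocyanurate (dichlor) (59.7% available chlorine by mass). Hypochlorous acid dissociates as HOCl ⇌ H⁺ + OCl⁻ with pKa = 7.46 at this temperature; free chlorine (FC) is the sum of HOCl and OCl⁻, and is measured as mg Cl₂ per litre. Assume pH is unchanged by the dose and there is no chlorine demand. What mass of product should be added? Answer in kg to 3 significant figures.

4.84 kg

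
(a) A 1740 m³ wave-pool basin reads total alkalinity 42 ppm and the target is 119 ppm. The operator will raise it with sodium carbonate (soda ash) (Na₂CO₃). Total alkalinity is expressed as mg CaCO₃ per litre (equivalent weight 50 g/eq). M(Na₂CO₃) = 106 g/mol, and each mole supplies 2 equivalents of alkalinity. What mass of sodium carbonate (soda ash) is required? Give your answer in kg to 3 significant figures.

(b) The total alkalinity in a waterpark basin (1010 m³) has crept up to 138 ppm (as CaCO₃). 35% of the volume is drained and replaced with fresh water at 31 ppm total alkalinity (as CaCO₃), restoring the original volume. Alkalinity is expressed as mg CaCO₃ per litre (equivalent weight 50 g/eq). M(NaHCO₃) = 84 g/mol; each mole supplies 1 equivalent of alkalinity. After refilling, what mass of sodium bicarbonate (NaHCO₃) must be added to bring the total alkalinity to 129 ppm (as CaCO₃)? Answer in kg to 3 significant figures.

(a) 142 kg; (b) 48.3 kg

(a) Volume: 1740 m³ = 1,740,000 L.
(a) Alkalinity to add: (119 − 42) = 77 mg/L as CaCO₃ × 1,740,000 L = 134,000 g as CaCO₃.
(a) Equivalents: 134,000 g ÷ 50 g/eq = 2680 eq.
(a) Each mole of Na₂CO₃ supplies 2 eq, so 2680 / 2 = 1340 mol.
(a) Mass: 1340 mol × 106 g/mol = 142,000 g.

(b) Volume: 1010 m³ = 1,010,000 L.
(b) After draining 35% and refilling: 138 × 0.65 + 31 × 0.35 = 100.55 ppm.
(b) Deficit to target: 129 − 100.55 = 28.45 mg/L.
(b) As CaCO₃: 28.45 mg/L × 1,010,000 L = 28,730 g; ÷ 50 g/eq ÷ 1 = 574.7 mol NaHCO₃.
(b) Mass: 574.7 × 84 = 48,270 g.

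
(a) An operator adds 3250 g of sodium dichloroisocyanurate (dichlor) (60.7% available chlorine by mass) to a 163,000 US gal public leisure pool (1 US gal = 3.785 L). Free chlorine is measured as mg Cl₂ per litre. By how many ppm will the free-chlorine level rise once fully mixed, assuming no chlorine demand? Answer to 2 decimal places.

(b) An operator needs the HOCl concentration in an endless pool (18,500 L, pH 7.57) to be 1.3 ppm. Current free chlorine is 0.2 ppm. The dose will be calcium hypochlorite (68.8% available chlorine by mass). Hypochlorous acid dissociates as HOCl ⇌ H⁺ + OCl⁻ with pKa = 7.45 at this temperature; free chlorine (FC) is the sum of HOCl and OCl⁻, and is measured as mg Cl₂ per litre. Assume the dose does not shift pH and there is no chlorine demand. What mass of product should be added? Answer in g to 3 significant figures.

(a) Volume: 163,000 US gal × 3.785 L/gal = 616,955 L.
(a) Available chlorine delivered: 3250 g × 0.607 = 1973 g as Cl₂.
(a) Concentration rise: 1973 g / 616,955 L = 3.198 mg/L = 3.20 ppm.

(b) [OCl⁻]/[HOCl] = 10^(pH − pKa) = 10^(7.57 − 7.45) = 1.318; fraction as HOCl = 1/(1 + 1.318) = 0.4314.
(b) Free chlorine required for 1.3 ppm HOCl: 1.3 / 0.4314 = 3.014 ppm.
(b) FC to add: 3.014 − 0.2 = 2.814 mg/L as Cl₂.
(b) Cl₂ equivalent: 2.814 mg/L × 18,500 L = 52.05 g.
(b) Product at 68.8% available Cl: 52.05 / 0.688 = 75.66 g.

(a) 3.20 ppm; (b) 75.7 g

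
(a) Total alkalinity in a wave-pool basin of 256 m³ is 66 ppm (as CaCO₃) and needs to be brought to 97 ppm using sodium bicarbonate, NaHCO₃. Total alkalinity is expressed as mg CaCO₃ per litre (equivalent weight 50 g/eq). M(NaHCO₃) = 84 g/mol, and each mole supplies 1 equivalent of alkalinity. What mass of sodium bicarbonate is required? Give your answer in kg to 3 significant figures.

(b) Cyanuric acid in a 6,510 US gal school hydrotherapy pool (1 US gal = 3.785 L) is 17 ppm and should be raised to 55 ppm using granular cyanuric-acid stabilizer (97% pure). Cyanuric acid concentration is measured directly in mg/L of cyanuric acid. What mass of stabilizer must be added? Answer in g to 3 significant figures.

(a) Volume: 256 m³ = 256,000 L.
(a) Alkalinity to add: (97 − 66) = 31 mg/L as CaCO₃ × 256,000 L = 7936 g as CaCO₃.
(a) Equivalents: 7936 g ÷ 50 g/eq = 158.7 eq.
(a) NaHCO₃ supplies 1 eq per mole → 158.7 mol.
(a) Mass: 158.7 mol × 84 g/mol = 13,330 g.

(b) Volume: 6,510 US gal × 3.785 L/gal = 24,640 L.
(b) CYA to add: (55 − 17) = 38 mg/L × 24,640 L = 936.3 g cyanuric acid.
(b) At 97% purity: 936.3 / 0.97 = 965.3 g product.

(a) 13.3 kg; (b) 965 g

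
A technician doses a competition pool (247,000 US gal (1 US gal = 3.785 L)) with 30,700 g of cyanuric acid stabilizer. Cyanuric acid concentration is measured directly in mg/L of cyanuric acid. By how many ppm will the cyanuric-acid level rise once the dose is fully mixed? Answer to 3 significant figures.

Volume: 247,000 US gal × 3.785 L/gal = 934,895 L.
Rise: 30,700 g / 934,895 L × 1000 = 32.84 mg/L.

32.8 ppm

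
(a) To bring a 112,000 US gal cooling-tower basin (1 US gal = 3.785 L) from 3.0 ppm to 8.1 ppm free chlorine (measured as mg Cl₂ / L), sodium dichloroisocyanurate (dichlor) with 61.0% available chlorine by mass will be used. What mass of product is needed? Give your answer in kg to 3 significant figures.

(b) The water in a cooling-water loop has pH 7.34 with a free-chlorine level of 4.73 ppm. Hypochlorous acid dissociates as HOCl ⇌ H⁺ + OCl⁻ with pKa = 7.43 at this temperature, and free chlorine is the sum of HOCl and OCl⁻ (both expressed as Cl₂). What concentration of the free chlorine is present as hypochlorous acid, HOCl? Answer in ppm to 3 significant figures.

(a) Volume: 112,000 US gal × 3.785 L/gal = 423,920 L.
(a) Chlorine deficit: 8.1 − 3.0 = 5.1 ppm = 5.1 mg/L as Cl₂.
(a) Cl₂ equivalent needed: 5.1 mg/L × 423,920 L = 2,162,000 mg = 2162 g.
(a) Product at 61.0% available chlorine: 2162 / 0.61 = 3544 g.

(b) [OCl⁻]/[HOCl] = 10^(pH − pKa) = 10^(7.34 − 7.43) = 10^-0.09 = 0.8128.
(b) Fraction as HOCl = 1 / (1 + 0.8128) = 0.5516.
(b) HOCl = 0.5516 × 4.73 ppm = 2.609 ppm.

(a) 3.54 kg; (b) 2.61 ppm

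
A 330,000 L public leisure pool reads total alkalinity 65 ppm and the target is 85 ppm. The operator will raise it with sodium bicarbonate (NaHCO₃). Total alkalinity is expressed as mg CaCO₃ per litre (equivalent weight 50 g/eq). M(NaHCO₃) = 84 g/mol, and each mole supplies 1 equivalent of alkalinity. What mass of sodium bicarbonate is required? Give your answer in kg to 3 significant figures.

11.1 kg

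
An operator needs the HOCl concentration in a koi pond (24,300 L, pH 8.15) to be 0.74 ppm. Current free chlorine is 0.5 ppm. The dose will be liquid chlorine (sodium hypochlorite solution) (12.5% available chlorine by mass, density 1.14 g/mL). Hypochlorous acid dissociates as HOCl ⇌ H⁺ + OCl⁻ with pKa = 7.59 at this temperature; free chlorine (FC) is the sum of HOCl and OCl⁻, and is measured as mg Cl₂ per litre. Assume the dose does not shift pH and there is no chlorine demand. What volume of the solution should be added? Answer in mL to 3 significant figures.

499 mL

[OCl⁻]/[HOCl] = 10^(pH − pKa) = 10^(8.15 − 7.59) = 3.631; fraction as HOCl = 1/(1 + 3.631) = 0.2159.
Free chlorine required for 0.74 ppm HOCl: 0.74 / 0.2159 = 3.427 ppm.
FC to add: 3.427 − 0.5 = 2.927 mg/L as Cl₂.
Cl₂ equivalent: 2.927 mg/L × 24,300 L = 71.12 g.
Product at 12.5% available Cl: 71.12 / 0.125 = 569 g.
Volume: 569 g ÷ 1.14 g/mL = 499.1 mL.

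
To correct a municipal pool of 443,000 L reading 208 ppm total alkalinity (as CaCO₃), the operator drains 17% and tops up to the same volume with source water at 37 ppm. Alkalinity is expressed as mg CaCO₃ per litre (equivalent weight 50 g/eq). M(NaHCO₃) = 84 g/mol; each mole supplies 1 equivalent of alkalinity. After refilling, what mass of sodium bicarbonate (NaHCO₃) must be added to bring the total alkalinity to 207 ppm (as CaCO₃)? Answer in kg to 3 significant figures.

20.9 kg

After draining 17% and refilling: 208 × 0.83 + 37 × 0.17 = 178.93 ppm.
Deficit to target: 207 − 178.93 = 28.07 mg/L.
As CaCO₃: 28.07 mg/L × 443,000 L = 12,440 g; ÷ 50 g/eq ÷ 1 = 248.7 mol NaHCO₃.
Mass: 248.7 × 84 = 20,890 g.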